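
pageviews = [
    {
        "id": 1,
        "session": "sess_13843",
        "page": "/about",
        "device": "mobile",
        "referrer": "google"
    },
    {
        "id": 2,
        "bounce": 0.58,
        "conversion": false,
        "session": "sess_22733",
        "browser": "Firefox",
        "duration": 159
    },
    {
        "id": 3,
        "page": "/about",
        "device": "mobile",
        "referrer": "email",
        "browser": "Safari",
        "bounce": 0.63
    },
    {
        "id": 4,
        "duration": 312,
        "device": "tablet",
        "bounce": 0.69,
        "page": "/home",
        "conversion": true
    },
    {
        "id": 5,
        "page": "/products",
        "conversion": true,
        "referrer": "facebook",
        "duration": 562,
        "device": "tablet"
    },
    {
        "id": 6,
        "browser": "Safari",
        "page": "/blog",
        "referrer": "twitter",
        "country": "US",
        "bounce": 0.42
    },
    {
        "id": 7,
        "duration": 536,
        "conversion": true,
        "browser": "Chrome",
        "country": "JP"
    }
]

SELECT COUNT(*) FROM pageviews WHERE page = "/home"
1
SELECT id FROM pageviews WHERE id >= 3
[3, 4, 5, 6, 7]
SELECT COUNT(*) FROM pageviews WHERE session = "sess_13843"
1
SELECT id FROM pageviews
[1, 2, 3, 4, 5, 6, 7]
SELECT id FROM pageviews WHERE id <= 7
[1, 2, 3, 4, 5, 6, 7]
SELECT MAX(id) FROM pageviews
7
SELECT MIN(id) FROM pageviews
1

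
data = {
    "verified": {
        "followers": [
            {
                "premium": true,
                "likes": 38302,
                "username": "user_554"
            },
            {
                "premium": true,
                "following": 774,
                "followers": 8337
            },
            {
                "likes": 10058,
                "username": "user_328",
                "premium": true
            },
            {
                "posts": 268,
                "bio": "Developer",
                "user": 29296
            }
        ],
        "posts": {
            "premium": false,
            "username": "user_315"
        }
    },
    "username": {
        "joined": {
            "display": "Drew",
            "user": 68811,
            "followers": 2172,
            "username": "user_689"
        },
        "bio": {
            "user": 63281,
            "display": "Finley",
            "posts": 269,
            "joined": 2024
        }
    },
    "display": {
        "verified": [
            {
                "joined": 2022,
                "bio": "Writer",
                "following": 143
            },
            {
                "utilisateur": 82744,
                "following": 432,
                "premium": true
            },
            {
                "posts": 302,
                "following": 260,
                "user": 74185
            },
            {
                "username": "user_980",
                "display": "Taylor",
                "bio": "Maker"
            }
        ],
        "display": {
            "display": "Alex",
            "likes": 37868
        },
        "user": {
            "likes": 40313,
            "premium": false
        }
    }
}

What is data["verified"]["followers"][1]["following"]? 774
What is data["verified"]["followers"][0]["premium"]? True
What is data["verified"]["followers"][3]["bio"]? "Developer"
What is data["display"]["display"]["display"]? "Alex"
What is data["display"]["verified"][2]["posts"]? 302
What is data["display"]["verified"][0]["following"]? 143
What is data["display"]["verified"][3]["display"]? "Taylor"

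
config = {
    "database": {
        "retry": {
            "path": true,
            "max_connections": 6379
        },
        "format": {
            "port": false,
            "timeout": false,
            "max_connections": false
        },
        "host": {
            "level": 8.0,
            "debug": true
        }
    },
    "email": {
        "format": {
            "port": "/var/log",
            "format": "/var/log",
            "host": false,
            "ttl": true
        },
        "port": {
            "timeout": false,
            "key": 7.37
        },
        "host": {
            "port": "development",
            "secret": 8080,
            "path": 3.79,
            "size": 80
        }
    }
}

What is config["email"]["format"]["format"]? "/var/log"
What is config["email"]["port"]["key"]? 7.37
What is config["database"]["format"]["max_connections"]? False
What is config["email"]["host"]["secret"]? 8080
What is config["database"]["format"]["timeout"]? False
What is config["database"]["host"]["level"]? 8.0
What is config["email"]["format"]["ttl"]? True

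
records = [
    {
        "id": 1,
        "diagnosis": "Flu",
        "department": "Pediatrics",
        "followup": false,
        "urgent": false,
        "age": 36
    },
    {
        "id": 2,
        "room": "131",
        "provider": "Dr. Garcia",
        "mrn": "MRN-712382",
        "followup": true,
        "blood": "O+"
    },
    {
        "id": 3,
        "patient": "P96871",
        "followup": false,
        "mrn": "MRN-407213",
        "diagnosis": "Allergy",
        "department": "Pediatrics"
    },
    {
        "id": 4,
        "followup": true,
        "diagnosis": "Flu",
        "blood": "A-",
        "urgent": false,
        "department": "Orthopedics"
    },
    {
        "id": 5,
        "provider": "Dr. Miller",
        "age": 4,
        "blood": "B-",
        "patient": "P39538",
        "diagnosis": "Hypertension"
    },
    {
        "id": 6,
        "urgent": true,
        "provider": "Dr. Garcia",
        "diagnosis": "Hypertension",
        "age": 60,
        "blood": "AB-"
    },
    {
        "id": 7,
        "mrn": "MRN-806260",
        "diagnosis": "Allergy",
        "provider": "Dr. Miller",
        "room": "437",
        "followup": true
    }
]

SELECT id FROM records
[1, 2, 3, 4, 5, 6, 7]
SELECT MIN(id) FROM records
1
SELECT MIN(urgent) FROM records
False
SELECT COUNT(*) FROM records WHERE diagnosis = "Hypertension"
2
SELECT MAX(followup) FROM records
True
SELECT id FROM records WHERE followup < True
[1, 3]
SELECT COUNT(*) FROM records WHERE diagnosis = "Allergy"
2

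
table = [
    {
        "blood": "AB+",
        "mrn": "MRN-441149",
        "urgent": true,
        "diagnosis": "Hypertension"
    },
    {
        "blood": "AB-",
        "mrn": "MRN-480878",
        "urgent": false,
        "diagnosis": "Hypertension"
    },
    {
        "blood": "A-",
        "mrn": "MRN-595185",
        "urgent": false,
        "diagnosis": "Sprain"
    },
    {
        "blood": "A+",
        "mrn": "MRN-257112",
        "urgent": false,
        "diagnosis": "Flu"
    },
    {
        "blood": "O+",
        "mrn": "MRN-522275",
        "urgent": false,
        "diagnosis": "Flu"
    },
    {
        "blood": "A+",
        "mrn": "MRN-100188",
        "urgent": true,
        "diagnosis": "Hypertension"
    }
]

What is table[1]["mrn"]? "MRN-480878"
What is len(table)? 6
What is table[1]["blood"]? "AB-"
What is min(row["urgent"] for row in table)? False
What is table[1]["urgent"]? False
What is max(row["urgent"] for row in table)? True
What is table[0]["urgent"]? True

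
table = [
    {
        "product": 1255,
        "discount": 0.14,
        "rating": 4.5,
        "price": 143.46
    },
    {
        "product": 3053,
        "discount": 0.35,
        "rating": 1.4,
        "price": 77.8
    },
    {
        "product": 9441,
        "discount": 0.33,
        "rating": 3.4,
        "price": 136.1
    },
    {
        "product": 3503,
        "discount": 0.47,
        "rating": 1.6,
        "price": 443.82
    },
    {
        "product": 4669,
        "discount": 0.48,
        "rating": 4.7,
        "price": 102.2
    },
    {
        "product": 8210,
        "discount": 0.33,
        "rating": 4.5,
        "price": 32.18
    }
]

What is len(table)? 6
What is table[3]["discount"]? 0.47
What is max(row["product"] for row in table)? 9441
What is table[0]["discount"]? 0.14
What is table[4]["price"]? 102.2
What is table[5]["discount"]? 0.33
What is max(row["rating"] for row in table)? 4.7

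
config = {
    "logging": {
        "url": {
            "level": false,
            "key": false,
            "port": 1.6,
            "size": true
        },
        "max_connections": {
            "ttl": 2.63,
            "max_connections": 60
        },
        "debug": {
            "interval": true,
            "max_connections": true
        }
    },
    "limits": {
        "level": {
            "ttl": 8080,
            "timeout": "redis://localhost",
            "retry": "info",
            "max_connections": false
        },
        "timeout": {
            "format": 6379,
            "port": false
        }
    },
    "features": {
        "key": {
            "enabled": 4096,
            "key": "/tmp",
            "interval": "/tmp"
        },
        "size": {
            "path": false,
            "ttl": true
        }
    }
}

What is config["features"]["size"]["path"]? False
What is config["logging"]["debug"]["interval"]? True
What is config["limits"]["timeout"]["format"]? 6379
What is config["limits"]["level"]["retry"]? "info"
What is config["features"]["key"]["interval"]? "/tmp"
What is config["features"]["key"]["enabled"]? 4096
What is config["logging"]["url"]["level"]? False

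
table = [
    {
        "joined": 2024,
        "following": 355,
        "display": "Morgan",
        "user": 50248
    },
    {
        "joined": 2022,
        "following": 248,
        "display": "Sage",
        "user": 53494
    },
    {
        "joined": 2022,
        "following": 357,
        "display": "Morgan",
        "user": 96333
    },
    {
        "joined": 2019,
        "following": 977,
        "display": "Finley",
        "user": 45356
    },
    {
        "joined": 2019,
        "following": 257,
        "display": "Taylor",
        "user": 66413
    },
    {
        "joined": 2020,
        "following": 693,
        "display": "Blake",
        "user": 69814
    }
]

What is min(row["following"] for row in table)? 248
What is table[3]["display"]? "Finley"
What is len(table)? 6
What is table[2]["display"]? "Morgan"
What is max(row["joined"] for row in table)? 2024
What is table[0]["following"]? 355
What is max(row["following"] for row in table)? 977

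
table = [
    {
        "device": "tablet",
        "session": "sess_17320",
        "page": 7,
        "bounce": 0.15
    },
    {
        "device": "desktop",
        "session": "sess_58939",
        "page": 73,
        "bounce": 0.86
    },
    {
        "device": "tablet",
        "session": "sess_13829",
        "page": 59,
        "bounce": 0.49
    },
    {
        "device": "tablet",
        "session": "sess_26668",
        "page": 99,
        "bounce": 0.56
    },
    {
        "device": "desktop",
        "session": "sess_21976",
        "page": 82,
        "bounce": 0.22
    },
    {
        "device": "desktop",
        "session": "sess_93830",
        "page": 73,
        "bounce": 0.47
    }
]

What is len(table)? 6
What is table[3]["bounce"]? 0.56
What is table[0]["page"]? 7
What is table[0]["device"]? "tablet"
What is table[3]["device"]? "tablet"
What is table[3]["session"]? "sess_26668"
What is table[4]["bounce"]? 0.22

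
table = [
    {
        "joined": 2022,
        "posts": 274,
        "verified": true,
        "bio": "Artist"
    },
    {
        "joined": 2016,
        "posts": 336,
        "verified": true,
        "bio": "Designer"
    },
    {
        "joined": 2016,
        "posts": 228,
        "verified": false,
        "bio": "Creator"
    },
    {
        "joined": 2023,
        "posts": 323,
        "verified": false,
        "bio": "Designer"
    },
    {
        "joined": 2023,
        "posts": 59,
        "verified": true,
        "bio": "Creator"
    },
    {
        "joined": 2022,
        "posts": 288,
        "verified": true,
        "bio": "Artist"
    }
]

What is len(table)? 6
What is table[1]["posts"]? 336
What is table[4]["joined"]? 2023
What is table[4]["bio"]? "Creator"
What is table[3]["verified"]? False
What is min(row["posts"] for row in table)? 59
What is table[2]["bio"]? "Creator"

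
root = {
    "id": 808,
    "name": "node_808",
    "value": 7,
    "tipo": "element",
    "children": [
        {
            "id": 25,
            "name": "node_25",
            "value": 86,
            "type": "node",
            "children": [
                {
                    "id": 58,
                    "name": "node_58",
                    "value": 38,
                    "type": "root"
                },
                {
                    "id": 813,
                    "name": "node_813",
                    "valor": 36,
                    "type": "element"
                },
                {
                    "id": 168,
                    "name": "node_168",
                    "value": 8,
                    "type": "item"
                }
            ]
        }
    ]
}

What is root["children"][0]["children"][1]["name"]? "node_813"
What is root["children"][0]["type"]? "node"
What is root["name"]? "node_808"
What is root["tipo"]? "element"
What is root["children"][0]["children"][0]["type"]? "root"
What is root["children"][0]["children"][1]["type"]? "element"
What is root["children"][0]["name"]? "node_25"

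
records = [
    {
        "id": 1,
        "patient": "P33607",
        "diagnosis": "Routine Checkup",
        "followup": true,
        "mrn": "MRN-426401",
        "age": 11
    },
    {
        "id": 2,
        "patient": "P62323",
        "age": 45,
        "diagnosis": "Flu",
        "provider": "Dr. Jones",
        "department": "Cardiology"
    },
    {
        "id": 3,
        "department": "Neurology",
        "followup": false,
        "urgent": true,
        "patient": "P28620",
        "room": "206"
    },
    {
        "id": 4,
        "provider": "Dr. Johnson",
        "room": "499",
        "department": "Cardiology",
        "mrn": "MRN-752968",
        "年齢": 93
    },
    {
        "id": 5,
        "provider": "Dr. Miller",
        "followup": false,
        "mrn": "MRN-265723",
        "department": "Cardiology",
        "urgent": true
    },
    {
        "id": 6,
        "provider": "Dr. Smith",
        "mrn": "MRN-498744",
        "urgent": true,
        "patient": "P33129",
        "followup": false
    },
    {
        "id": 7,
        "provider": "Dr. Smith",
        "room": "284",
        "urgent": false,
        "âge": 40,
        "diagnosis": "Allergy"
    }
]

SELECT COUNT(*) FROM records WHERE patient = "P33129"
1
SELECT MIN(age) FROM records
11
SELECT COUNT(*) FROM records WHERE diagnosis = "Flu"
1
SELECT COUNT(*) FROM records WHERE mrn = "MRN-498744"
1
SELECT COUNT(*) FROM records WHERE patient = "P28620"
1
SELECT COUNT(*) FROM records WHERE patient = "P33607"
1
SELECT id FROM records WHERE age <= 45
[1, 2]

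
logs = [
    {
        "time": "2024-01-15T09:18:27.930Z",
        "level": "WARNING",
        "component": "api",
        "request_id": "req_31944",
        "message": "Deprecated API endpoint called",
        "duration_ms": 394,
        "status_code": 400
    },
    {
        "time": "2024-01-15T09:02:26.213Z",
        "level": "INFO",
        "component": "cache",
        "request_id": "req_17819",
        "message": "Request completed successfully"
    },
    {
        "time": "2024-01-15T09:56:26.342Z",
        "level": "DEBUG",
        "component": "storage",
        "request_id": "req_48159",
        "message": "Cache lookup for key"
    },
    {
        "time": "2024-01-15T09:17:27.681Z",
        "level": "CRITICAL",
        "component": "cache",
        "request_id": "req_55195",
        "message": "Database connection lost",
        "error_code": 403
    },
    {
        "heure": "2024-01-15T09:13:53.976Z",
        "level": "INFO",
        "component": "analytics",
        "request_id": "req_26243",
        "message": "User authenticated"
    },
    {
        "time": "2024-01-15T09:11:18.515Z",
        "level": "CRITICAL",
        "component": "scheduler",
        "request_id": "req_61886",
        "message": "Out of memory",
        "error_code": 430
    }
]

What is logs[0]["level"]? "WARNING"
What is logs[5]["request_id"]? "req_61886"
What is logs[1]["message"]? "Request completed successfully"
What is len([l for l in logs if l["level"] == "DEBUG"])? 1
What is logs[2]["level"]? "DEBUG"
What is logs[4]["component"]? "analytics"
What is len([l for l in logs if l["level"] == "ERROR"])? 0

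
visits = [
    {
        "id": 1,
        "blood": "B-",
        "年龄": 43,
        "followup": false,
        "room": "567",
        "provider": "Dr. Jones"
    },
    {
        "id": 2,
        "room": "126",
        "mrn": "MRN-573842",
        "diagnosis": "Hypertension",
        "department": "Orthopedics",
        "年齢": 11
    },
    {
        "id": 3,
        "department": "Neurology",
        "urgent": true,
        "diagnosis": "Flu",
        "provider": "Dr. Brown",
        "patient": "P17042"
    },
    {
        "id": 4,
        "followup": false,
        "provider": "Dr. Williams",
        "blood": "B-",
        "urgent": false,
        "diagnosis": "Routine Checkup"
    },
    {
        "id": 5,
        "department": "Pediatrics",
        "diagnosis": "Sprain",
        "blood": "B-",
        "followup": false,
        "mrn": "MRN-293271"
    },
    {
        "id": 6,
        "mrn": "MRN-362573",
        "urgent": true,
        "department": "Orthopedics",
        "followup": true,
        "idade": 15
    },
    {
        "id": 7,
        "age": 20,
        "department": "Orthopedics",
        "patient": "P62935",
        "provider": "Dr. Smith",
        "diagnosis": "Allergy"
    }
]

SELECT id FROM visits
[1, 2, 3, 4, 5, 6, 7]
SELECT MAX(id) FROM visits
7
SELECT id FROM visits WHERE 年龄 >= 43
[1]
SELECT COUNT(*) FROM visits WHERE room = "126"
1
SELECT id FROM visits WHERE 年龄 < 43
[]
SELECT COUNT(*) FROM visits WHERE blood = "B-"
3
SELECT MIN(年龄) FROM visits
43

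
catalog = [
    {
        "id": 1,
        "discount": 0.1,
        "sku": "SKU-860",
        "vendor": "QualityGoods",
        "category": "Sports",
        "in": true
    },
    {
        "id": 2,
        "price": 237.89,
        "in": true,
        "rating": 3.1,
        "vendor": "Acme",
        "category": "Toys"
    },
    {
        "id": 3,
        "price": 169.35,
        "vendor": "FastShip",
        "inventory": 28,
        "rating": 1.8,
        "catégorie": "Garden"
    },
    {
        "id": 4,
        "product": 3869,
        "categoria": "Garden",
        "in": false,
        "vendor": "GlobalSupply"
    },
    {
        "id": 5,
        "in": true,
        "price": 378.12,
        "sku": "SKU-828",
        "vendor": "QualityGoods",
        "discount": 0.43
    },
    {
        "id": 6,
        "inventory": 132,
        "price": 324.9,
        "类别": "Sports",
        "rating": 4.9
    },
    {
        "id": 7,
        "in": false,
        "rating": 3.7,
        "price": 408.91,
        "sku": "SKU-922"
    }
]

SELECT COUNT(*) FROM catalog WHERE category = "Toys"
1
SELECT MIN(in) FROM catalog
False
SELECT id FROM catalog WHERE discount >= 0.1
[1, 5]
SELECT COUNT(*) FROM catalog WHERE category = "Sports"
1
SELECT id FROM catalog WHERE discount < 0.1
[]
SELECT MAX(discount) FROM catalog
0.43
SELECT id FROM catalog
[1, 2, 3, 4, 5, 6, 7]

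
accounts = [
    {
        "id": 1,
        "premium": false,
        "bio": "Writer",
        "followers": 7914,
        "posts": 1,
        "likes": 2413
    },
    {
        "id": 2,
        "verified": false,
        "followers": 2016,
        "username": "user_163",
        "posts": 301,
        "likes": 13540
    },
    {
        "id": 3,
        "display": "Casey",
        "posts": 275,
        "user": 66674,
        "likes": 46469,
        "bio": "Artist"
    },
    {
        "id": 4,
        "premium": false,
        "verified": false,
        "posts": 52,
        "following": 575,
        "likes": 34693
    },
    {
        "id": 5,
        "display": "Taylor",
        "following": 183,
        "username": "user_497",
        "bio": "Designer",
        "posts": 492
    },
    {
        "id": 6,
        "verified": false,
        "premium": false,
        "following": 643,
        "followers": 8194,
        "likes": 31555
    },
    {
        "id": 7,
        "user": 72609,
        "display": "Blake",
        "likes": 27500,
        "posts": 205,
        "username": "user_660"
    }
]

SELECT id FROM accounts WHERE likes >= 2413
[1, 2, 3, 4, 6, 7]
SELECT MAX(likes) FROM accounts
46469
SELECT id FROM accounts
[1, 2, 3, 4, 5, 6, 7]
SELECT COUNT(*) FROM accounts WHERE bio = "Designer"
1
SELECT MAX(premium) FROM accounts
False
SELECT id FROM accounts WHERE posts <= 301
[1, 2, 3, 4, 7]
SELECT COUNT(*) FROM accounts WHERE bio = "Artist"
1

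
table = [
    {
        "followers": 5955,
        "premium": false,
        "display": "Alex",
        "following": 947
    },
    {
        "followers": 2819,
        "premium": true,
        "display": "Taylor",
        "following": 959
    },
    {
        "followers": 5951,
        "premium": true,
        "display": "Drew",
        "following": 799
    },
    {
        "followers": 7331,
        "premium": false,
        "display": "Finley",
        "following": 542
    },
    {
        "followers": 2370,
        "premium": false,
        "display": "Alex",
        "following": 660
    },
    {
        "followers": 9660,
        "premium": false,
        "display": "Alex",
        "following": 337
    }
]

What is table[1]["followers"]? 2819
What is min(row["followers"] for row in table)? 2370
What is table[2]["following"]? 799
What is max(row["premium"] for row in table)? True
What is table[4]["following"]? 660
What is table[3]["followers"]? 7331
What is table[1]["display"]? "Taylor"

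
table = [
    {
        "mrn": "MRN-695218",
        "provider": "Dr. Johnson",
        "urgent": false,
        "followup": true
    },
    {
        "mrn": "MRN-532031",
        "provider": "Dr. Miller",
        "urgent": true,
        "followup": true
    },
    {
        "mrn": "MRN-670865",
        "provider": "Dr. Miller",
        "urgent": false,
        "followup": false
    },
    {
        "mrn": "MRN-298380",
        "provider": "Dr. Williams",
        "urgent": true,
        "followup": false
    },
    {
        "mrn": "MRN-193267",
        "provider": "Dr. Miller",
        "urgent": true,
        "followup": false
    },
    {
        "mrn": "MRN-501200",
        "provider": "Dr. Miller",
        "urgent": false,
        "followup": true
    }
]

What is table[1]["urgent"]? True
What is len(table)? 6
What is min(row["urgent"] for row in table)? False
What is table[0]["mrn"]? "MRN-695218"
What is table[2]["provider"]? "Dr. Miller"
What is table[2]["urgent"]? False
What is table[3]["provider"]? "Dr. Williams"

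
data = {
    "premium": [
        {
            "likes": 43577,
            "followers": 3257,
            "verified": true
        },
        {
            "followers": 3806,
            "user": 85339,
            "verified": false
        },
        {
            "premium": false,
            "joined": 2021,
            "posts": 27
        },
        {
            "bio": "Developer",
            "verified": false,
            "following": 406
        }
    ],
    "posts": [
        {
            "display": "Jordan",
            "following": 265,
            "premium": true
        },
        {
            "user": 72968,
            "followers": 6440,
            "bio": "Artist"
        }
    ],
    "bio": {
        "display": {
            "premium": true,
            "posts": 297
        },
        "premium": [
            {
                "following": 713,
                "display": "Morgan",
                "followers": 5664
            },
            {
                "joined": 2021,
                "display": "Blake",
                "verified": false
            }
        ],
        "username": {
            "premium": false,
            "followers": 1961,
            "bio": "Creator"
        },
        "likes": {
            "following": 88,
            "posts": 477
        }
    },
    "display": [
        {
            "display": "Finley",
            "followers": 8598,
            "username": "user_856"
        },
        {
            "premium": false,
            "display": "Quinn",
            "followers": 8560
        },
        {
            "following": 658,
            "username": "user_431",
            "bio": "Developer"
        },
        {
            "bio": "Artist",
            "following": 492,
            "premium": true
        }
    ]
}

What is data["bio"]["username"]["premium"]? False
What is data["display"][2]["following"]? 658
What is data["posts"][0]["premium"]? True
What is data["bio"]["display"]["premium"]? True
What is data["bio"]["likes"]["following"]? 88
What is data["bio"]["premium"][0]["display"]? "Morgan"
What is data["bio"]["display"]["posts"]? 297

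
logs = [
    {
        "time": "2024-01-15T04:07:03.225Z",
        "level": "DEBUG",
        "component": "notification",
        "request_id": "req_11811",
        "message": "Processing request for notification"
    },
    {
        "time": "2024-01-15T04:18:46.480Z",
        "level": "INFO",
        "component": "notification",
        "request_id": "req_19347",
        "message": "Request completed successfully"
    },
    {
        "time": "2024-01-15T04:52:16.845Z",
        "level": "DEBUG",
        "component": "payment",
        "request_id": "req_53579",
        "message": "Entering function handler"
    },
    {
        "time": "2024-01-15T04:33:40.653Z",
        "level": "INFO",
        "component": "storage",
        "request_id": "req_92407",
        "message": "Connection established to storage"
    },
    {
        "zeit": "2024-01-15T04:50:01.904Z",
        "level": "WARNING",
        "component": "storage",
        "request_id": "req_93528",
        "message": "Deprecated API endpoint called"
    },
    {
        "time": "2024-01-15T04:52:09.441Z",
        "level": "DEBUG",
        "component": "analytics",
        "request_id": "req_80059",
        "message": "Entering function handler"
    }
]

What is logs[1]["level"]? "INFO"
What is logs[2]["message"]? "Entering function handler"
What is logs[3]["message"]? "Connection established to storage"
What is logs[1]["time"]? "2024-01-15T04:18:46.480Z"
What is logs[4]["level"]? "WARNING"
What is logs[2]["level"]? "DEBUG"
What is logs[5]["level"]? "DEBUG"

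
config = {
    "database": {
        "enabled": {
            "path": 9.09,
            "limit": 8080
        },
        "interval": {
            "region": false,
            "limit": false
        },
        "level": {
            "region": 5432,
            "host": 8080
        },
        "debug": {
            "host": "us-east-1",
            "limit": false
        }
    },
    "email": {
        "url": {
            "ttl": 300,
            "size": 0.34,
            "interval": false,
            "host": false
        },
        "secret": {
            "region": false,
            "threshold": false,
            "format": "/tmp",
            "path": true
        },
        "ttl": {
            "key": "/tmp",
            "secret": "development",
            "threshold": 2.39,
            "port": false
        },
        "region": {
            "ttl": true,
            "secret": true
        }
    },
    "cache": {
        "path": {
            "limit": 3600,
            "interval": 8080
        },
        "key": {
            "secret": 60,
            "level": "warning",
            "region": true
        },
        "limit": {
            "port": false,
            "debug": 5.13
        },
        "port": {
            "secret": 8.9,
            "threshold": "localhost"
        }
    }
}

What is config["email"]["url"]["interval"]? False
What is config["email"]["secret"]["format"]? "/tmp"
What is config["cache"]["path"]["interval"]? 8080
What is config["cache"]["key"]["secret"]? 60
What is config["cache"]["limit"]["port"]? False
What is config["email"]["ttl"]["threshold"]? 2.39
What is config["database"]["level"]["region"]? 5432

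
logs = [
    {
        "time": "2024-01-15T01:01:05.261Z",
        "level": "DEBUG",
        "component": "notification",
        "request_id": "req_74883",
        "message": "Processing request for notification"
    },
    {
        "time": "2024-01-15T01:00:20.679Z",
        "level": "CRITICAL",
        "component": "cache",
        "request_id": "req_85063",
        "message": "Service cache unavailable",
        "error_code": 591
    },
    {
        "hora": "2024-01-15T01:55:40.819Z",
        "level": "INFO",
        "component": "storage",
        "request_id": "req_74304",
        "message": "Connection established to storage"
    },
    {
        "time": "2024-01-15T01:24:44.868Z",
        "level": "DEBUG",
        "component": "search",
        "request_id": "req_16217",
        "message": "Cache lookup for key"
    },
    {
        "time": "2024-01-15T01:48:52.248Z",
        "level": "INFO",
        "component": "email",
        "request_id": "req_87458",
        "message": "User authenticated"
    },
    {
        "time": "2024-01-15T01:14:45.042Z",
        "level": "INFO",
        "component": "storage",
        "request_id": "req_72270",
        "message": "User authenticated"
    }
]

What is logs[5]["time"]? "2024-01-15T01:14:45.042Z"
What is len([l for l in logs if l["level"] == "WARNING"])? 0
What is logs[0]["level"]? "DEBUG"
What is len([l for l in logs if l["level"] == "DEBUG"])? 2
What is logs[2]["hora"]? "2024-01-15T01:55:40.819Z"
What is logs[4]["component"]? "email"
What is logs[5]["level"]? "INFO"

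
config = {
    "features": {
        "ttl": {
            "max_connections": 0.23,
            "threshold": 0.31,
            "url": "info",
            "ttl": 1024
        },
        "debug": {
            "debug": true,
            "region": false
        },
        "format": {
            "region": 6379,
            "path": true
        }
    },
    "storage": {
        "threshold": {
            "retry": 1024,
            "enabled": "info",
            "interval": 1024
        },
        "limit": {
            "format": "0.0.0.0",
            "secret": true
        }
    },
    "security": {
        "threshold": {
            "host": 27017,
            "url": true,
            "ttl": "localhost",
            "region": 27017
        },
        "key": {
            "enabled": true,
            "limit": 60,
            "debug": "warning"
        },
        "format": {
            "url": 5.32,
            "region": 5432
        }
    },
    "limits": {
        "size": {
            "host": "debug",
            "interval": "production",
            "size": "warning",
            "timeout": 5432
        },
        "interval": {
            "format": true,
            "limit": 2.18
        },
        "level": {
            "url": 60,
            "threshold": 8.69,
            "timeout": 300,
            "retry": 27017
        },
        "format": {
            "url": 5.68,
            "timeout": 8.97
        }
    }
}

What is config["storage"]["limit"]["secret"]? True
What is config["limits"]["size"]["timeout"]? 5432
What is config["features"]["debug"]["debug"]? True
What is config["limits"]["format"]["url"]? 5.68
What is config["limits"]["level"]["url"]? 60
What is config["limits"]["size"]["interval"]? "production"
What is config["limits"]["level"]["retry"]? 27017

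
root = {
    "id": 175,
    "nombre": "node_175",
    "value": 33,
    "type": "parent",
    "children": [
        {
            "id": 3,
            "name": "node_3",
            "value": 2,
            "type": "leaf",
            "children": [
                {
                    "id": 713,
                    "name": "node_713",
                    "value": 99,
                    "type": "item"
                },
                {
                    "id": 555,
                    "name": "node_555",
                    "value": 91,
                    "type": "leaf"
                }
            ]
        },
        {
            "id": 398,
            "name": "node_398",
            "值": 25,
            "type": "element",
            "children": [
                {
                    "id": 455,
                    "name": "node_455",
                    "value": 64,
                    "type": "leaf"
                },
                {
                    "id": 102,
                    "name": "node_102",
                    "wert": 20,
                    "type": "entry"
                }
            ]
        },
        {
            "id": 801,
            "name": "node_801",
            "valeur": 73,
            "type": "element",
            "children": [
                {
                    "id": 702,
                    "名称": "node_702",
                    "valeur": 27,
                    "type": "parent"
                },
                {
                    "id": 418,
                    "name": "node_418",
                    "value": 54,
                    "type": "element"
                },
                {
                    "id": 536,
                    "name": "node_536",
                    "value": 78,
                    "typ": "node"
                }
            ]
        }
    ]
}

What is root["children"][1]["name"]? "node_398"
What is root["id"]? 175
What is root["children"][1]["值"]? 25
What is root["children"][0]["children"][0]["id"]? 713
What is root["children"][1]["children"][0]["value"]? 64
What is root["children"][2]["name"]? "node_801"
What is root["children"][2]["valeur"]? 73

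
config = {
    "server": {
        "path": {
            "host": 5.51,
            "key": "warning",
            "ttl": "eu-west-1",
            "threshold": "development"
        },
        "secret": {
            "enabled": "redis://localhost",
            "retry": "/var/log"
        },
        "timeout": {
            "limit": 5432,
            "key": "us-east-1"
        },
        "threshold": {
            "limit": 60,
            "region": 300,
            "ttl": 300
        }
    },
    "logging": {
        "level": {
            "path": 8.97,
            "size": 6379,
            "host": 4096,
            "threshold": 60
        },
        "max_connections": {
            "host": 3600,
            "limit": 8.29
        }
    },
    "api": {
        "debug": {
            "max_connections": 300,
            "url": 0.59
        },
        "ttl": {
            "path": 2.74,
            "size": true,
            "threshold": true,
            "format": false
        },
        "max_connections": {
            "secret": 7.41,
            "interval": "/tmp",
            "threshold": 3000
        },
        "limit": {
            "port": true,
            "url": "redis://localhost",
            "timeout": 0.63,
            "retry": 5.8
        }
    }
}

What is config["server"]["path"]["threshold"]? "development"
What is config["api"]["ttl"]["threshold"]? True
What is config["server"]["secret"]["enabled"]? "redis://localhost"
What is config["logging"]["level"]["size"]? 6379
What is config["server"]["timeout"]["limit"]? 5432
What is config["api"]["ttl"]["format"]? False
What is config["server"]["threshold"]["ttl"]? 300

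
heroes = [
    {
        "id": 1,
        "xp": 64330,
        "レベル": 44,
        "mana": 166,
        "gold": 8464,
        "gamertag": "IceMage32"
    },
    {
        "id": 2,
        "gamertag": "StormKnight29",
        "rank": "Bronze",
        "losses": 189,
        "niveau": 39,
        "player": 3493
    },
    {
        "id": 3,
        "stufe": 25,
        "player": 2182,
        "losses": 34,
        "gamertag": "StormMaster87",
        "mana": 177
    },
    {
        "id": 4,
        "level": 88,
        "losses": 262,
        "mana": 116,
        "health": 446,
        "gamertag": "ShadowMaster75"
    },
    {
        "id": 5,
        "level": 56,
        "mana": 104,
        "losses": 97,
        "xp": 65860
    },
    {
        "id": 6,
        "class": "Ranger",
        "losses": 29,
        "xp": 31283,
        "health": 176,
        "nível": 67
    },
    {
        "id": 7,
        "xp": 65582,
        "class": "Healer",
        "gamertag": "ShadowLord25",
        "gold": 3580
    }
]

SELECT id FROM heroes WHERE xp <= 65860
[1, 5, 6, 7]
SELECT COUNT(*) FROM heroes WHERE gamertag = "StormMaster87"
1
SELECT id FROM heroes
[1, 2, 3, 4, 5, 6, 7]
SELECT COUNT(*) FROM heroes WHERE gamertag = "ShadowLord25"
1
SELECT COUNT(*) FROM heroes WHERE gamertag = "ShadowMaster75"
1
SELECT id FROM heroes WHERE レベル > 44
[]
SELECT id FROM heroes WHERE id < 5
[1, 2, 3, 4]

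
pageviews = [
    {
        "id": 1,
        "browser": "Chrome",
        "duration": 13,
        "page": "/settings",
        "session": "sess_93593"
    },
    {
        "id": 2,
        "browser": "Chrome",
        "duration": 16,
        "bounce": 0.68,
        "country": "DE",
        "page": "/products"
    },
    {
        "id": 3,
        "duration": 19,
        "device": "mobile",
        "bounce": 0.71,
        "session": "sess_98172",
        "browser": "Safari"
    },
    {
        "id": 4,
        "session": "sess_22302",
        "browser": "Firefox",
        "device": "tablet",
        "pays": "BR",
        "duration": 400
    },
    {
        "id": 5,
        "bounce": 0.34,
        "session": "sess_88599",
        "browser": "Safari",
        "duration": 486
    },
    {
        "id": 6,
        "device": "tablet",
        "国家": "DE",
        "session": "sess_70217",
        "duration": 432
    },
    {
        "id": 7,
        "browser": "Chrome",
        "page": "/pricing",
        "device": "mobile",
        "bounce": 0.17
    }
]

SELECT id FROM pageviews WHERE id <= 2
[1, 2]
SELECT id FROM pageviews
[1, 2, 3, 4, 5, 6, 7]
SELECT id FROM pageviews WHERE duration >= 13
[1, 2, 3, 4, 5, 6]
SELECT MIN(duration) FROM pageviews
13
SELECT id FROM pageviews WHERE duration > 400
[5, 6]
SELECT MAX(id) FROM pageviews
7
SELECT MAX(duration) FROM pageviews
486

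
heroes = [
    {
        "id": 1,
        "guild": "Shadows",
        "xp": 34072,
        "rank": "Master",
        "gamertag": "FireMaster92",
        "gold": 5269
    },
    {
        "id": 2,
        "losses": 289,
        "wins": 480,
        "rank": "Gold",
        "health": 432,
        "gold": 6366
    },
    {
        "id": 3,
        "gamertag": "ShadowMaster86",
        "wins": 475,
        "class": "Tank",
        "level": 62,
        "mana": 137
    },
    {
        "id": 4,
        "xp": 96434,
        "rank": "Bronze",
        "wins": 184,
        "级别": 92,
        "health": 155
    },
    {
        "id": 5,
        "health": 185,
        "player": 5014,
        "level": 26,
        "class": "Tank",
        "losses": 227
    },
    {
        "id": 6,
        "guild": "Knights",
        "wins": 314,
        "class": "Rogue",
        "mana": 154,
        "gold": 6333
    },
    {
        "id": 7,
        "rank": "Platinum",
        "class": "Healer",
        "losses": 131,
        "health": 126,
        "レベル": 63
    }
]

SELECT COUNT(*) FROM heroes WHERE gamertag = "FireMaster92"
1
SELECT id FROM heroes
[1, 2, 3, 4, 5, 6, 7]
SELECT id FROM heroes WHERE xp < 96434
[1]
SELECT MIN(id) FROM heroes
1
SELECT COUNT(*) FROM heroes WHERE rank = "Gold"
1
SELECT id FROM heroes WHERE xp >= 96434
[4]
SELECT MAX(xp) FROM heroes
96434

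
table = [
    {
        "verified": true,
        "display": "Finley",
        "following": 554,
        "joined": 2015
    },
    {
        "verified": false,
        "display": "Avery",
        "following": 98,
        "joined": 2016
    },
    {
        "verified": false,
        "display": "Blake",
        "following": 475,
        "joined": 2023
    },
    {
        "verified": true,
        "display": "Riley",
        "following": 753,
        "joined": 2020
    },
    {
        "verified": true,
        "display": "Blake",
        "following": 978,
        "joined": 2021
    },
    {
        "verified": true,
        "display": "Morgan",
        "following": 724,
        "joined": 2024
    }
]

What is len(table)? 6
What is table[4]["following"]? 978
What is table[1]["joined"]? 2016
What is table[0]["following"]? 554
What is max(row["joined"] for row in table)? 2024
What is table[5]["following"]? 724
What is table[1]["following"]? 98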